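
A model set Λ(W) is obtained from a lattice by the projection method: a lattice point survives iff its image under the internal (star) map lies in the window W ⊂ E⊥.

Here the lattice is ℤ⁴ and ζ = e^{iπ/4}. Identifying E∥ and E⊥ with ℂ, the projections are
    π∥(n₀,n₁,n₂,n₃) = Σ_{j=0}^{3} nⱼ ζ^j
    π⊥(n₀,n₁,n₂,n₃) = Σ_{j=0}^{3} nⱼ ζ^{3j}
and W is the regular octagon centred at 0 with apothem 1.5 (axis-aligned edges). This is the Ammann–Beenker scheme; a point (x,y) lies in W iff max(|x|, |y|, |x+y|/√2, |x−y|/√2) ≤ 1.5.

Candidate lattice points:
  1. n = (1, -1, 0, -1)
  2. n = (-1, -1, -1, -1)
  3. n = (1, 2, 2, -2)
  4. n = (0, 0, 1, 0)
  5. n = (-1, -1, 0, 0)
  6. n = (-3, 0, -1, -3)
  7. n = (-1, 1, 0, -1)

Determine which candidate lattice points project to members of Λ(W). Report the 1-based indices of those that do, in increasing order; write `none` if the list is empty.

2, 4, 5

With ζ = e^{iπ/4} the internal vectors are ζ^0,ζ^3,ζ^6,ζ^9.
candidate 1: n = (1, -1, 0, -1) → π⊥ ≈ (+1.00000, -1.41421); max(|x|,|y|,|x±y|/√2) = 1.70711 > 1.5 ⇒ ∉ W
candidate 2: n = (-1, -1, -1, -1) → π⊥ ≈ (-1.00000, -0.41421); max(|x|,|y|,|x±y|/√2) = 1.00000 ≤ 1.5 ⇒ ∈ W
candidate 3: n = (1, 2, 2, -2) → π⊥ ≈ (-1.82843, -2.00000); max(|x|,|y|,|x±y|/√2) = 2.70711 > 1.5 ⇒ ∉ W
candidate 4: n = (0, 0, 1, 0) → π⊥ ≈ (+0.00000, -1.00000); max(|x|,|y|,|x±y|/√2) = 1.00000 ≤ 1.5 ⇒ ∈ W
candidate 5: n = (-1, -1, 0, 0) → π⊥ ≈ (-0.29289, -0.70711); max(|x|,|y|,|x±y|/√2) = 0.70711 ≤ 1.5 ⇒ ∈ W
candidate 6: n = (-3, 0, -1, -3) → π⊥ ≈ (-5.12132, -1.12132); max(|x|,|y|,|x±y|/√2) = 5.12132 > 1.5 ⇒ ∉ W
candidate 7: n = (-1, 1, 0, -1) → π⊥ ≈ (-2.41421, +0.00000); max(|x|,|y|,|x±y|/√2) = 2.41421 > 1.5 ⇒ ∉ W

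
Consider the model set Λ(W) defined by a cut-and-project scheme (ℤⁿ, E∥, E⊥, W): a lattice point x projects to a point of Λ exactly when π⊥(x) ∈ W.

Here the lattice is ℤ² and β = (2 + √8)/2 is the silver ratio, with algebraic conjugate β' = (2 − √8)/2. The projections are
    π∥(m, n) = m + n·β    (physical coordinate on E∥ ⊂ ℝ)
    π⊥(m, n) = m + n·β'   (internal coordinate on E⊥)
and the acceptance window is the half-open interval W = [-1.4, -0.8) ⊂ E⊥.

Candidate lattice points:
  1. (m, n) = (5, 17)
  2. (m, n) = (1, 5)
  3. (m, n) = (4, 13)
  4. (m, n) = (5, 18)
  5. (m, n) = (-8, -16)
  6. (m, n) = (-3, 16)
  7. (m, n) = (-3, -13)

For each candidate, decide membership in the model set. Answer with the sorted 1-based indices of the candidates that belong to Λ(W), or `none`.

2, 3, 5

Compute β' = (2−√8)/2 = -0.414214, so π⊥(m,n) = m -0.414214·n.
#1 (5,17): internal coord 5 + (17)·β' = -2.041631; -2.041631 ∉ [-1.4, -0.8) → out
#2 (1,5): internal coord 1 + (5)·β' = -1.071068; -1.071068 ∈ [-1.4, -0.8) → IN Λ
#3 (4,13): internal coord 4 + (13)·β' = -1.384776; -1.384776 ∈ [-1.4, -0.8) → IN Λ
#4 (5,18): internal coord 5 + (18)·β' = -2.455844; -2.455844 ∉ [-1.4, -0.8) → out
#5 (-8,-16): internal coord -8 + (-16)·β' = -1.372583; -1.372583 ∈ [-1.4, -0.8) → IN Λ
#6 (-3,16): internal coord -3 + (16)·β' = -9.627417; -9.627417 ∉ [-1.4, -0.8) → out
#7 (-3,-13): internal coord -3 + (-13)·β' = +2.384776; +2.384776 ∉ [-1.4, -0.8) → out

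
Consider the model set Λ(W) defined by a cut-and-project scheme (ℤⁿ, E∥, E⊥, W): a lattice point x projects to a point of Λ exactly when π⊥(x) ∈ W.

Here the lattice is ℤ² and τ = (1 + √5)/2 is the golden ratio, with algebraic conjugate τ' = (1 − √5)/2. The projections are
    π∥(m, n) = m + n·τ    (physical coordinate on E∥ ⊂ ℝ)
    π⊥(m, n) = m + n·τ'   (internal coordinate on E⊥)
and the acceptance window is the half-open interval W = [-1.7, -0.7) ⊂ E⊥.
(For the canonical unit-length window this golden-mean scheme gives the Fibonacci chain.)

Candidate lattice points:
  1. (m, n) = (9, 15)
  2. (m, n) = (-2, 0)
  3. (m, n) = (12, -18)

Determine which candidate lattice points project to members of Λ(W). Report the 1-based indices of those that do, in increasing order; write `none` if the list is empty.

none

τ' = (1−√5)/2 ≈ -0.61803.
#1 (9,15): internal coord 9 + (15)·τ' = -0.27051; -0.27051 ∉ [-1.7, -0.7) → out
#2 (-2,0): internal coord -2 + (0)·τ' = -2.00000; -2.00000 ∉ [-1.7, -0.7) → out
#3 (12,-18): internal coord 12 + (-18)·τ' = +23.12461; +23.12461 ∉ [-1.7, -0.7) → out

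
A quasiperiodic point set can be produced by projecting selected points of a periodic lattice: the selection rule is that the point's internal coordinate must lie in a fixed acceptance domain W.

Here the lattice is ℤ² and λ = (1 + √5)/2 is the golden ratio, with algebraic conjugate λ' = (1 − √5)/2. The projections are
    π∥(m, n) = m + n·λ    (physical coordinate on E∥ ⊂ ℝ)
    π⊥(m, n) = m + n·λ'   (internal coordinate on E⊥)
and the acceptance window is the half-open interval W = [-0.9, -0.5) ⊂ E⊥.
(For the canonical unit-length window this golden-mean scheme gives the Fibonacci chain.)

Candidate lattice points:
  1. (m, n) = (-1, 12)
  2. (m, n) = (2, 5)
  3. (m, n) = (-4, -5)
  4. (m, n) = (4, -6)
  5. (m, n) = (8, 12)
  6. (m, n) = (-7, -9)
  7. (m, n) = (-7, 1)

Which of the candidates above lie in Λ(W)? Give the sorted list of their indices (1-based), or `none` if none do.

none

Numerically λ ≈ 1.618034 and λ' = −1/λ ≈ -0.618034.
candidate 1: (m,n)=(-1,12) → π∥ = -1+12·λ ≈ 18.416408, π⊥ = -1+12·λ' ≈ -8.416408 ∉ [-0.9, -0.5) ⇒ out
candidate 2: (m,n)=(2,5) → π∥ = 2+5·λ ≈ 10.090170, π⊥ = 2+5·λ' ≈ -1.090170 ∉ [-0.9, -0.5) ⇒ out
candidate 3: (m,n)=(-4,-5) → π∥ = -4-5·λ ≈ -12.090170, π⊥ = -4-5·λ' ≈ -0.909830 ∉ [-0.9, -0.5) ⇒ out
candidate 4: (m,n)=(4,-6) → π∥ = 4-6·λ ≈ -5.708204, π⊥ = 4-6·λ' ≈ 7.708204 ∉ [-0.9, -0.5) ⇒ out
candidate 5: (m,n)=(8,12) → π∥ = 8+12·λ ≈ 27.416408, π⊥ = 8+12·λ' ≈ 0.583592 ∉ [-0.9, -0.5) ⇒ out
candidate 6: (m,n)=(-7,-9) → π∥ = -7-9·λ ≈ -21.562306, π⊥ = -7-9·λ' ≈ -1.437694 ∉ [-0.9, -0.5) ⇒ out
candidate 7: (m,n)=(-7,1) → π∥ = -7+1·λ ≈ -5.381966, π⊥ = -7+1·λ' ≈ -7.618034 ∉ [-0.9, -0.5) ⇒ out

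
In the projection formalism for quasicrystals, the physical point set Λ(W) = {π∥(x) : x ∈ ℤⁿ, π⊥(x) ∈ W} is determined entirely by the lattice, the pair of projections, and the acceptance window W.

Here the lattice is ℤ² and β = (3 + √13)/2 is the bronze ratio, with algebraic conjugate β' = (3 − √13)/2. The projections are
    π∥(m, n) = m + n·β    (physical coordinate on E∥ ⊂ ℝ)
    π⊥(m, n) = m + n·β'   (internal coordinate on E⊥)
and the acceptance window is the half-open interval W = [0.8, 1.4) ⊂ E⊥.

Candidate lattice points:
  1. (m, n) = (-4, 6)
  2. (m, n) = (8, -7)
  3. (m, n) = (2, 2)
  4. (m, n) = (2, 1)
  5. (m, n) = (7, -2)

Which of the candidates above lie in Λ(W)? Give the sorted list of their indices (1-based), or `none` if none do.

Compute β' = (3−√13)/2 = -0.30278, so π⊥(m,n) = m -0.30278·n.
[1] lift (-4,6): star map gives -5.81665; window check 0.8 ≤ -5.81665 < 1.4 is false → out
[2] lift (8,-7): star map gives 10.11943; window check 0.8 ≤ 10.11943 < 1.4 is false → out
[3] lift (2,2): star map gives 1.39445; window check 0.8 ≤ 1.39445 < 1.4 is true → IN Λ
[4] lift (2,1): star map gives 1.69722; window check 0.8 ≤ 1.69722 < 1.4 is false → out
[5] lift (7,-2): star map gives 7.60555; window check 0.8 ≤ 7.60555 < 1.4 is false → out

3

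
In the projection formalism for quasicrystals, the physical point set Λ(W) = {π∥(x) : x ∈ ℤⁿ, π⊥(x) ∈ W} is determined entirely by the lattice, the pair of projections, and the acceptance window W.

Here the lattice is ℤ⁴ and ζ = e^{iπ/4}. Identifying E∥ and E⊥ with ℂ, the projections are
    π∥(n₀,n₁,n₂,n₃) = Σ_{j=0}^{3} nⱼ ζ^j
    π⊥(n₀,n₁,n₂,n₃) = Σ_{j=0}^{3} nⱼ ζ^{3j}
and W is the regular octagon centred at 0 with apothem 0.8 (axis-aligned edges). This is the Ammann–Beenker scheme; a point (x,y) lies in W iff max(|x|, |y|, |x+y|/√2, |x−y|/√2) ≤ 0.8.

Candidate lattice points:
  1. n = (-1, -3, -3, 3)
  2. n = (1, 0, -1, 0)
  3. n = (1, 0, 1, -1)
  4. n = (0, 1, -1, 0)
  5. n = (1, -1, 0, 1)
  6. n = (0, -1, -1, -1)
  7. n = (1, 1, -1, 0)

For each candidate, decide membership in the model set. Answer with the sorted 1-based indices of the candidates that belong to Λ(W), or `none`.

6

π⊥(n) = n₀ + n₁ζ³ + n₂ζ⁶ + n₃ζ⁹ where ζ = e^{iπ/4}.
candidate 1: n = (-1, -3, -3, 3) → π⊥ ≈ (+3.242641, +3.000000); max(|x|,|y|,|x±y|/√2) = 4.414214 > 0.8 ⇒ ∉ W
candidate 2: n = (1, 0, -1, 0) → π⊥ ≈ (+1.000000, +1.000000); max(|x|,|y|,|x±y|/√2) = 1.414214 > 0.8 ⇒ ∉ W
candidate 3: n = (1, 0, 1, -1) → π⊥ ≈ (+0.292893, -1.707107); max(|x|,|y|,|x±y|/√2) = 1.707107 > 0.8 ⇒ ∉ W
candidate 4: n = (0, 1, -1, 0) → π⊥ ≈ (-0.707107, +1.707107); max(|x|,|y|,|x±y|/√2) = 1.707107 > 0.8 ⇒ ∉ W
candidate 5: n = (1, -1, 0, 1) → π⊥ ≈ (+2.414214, +0.000000); max(|x|,|y|,|x±y|/√2) = 2.414214 > 0.8 ⇒ ∉ W
candidate 6: n = (0, -1, -1, -1) → π⊥ ≈ (+0.000000, -0.414214); max(|x|,|y|,|x±y|/√2) = 0.414214 ≤ 0.8 ⇒ ∈ W
candidate 7: n = (1, 1, -1, 0) → π⊥ ≈ (+0.292893, +1.707107); max(|x|,|y|,|x±y|/√2) = 1.707107 > 0.8 ⇒ ∉ W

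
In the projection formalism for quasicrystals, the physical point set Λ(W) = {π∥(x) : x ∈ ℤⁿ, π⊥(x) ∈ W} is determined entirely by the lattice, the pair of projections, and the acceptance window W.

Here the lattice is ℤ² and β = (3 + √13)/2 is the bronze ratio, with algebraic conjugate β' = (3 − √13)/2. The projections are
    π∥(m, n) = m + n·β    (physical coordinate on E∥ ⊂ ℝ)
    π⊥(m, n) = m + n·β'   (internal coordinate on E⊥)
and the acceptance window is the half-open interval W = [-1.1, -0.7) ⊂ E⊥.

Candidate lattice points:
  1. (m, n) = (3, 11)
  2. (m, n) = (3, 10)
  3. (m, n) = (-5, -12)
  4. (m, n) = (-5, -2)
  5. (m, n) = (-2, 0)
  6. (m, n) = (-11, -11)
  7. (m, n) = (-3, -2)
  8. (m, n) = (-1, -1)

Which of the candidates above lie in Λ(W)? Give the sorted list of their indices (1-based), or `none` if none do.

Numerically β ≈ 3.3028 and β' = −1/β ≈ -0.3028.
#1 (3,11): internal coord 3 + (11)·β' = -0.3305; -0.3305 ∉ [-1.1, -0.7) → out
#2 (3,10): internal coord 3 + (10)·β' = -0.0278; -0.0278 ∉ [-1.1, -0.7) → out
#3 (-5,-12): internal coord -5 + (-12)·β' = -1.3667; -1.3667 ∉ [-1.1, -0.7) → out
#4 (-5,-2): internal coord -5 + (-2)·β' = -4.3944; -4.3944 ∉ [-1.1, -0.7) → out
#5 (-2,0): internal coord -2 + (0)·β' = -2.0000; -2.0000 ∉ [-1.1, -0.7) → out
#6 (-11,-11): internal coord -11 + (-11)·β' = -7.6695; -7.6695 ∉ [-1.1, -0.7) → out
#7 (-3,-2): internal coord -3 + (-2)·β' = -2.3944; -2.3944 ∉ [-1.1, -0.7) → out
#8 (-1,-1): internal coord -1 + (-1)·β' = -0.6972; -0.6972 ∉ [-1.1, -0.7) → out

none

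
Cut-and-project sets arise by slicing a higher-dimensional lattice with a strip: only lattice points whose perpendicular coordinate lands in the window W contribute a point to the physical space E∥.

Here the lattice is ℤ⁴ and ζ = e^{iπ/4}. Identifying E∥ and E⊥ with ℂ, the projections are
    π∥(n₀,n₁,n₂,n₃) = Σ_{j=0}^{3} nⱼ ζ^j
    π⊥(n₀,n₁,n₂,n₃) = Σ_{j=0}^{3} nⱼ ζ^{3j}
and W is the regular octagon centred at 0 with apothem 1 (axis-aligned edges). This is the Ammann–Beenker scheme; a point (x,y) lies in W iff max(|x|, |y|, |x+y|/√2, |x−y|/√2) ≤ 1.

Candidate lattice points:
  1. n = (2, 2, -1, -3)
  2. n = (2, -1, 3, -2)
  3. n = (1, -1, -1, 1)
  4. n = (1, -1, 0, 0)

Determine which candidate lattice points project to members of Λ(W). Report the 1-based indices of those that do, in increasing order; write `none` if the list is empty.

none

Internal map: ζ^{3j} for j=0..3 gives (1,0), (−√2/2,√2/2), (0,−1), (√2/2,√2/2).
#1 (2, 2, -1, -3): internal (-1.5355, 0.2929); octagon support 1.5355 vs apothem 1 → ∉ W
#2 (2, -1, 3, -2): internal (1.2929, -5.1213); octagon support 5.1213 vs apothem 1 → ∉ W
#3 (1, -1, -1, 1): internal (2.4142, 1.0000); octagon support 2.4142 vs apothem 1 → ∉ W
#4 (1, -1, 0, 0): internal (1.7071, -0.7071); octagon support 1.7071 vs apothem 1 → ∉ W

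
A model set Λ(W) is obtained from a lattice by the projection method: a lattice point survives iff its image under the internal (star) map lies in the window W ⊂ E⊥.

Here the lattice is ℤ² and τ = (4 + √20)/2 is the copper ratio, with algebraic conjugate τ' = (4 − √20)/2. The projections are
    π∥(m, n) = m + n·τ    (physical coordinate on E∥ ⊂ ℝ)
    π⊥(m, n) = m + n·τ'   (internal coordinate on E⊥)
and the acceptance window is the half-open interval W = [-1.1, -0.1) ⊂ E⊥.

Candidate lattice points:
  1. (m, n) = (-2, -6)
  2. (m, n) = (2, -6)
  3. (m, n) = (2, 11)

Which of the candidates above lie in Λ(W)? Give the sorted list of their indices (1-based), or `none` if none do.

Compute τ' = (4−√20)/2 = -0.236068, so π⊥(m,n) = m -0.236068·n.
#1 (-2,-6): internal coord -2 + (-6)·τ' = -0.583592; -0.583592 ∈ [-1.1, -0.1) → IN Λ
#2 (2,-6): internal coord 2 + (-6)·τ' = +3.416408; +3.416408 ∉ [-1.1, -0.1) → out
#3 (2,11): internal coord 2 + (11)·τ' = -0.596748; -0.596748 ∈ [-1.1, -0.1) → IN Λ

1, 3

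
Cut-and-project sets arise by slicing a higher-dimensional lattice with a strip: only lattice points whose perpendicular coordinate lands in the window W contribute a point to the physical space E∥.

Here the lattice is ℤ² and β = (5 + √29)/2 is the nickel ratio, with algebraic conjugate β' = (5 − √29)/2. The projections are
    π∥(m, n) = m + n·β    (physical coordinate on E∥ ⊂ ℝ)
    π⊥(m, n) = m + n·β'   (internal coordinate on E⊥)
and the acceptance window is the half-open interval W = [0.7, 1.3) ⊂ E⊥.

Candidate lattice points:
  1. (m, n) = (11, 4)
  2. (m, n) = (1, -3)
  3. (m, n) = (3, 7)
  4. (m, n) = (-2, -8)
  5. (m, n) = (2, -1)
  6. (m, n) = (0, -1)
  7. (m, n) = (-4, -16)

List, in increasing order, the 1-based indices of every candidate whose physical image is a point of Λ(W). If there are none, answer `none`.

none

Compute β' = (5−√29)/2 = -0.1926, so π⊥(m,n) = m -0.1926·n.
#1 (11,4): internal coord 11 + (4)·β' = +10.2297; +10.2297 ∉ [0.7, 1.3) → out
#2 (1,-3): internal coord 1 + (-3)·β' = +1.5777; +1.5777 ∉ [0.7, 1.3) → out
#3 (3,7): internal coord 3 + (7)·β' = +1.6519; +1.6519 ∉ [0.7, 1.3) → out
#4 (-2,-8): internal coord -2 + (-8)·β' = -0.4593; -0.4593 ∉ [0.7, 1.3) → out
#5 (2,-1): internal coord 2 + (-1)·β' = +2.1926; +2.1926 ∉ [0.7, 1.3) → out
#6 (0,-1): internal coord 0 + (-1)·β' = +0.1926; +0.1926 ∉ [0.7, 1.3) → out
#7 (-4,-16): internal coord -4 + (-16)·β' = -0.9187; -0.9187 ∉ [0.7, 1.3) → out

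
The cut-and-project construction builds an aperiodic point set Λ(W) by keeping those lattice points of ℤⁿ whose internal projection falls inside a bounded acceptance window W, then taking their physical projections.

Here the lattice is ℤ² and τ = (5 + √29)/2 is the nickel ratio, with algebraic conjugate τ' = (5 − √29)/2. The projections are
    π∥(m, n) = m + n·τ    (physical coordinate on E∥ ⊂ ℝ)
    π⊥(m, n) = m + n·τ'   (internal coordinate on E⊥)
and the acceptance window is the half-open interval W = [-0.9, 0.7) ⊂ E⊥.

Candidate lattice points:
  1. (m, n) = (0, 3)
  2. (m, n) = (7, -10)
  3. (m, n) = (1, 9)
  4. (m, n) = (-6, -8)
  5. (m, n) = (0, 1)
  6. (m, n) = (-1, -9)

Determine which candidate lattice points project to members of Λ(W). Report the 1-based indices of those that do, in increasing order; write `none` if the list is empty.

1, 3, 5

Numerically τ ≈ 5.1926 and τ' = −1/τ ≈ -0.1926.
[1] lift (0,3): star map gives -0.5777; window check -0.9 ≤ -0.5777 < 0.7 is true → IN Λ
[2] lift (7,-10): star map gives 8.9258; window check -0.9 ≤ 8.9258 < 0.7 is false → out
[3] lift (1,9): star map gives -0.7332; window check -0.9 ≤ -0.7332 < 0.7 is true → IN Λ
[4] lift (-6,-8): star map gives -4.4593; window check -0.9 ≤ -4.4593 < 0.7 is false → out
[5] lift (0,1): star map gives -0.1926; window check -0.9 ≤ -0.1926 < 0.7 is true → IN Λ
[6] lift (-1,-9): star map gives 0.7332; window check -0.9 ≤ 0.7332 < 0.7 is false → out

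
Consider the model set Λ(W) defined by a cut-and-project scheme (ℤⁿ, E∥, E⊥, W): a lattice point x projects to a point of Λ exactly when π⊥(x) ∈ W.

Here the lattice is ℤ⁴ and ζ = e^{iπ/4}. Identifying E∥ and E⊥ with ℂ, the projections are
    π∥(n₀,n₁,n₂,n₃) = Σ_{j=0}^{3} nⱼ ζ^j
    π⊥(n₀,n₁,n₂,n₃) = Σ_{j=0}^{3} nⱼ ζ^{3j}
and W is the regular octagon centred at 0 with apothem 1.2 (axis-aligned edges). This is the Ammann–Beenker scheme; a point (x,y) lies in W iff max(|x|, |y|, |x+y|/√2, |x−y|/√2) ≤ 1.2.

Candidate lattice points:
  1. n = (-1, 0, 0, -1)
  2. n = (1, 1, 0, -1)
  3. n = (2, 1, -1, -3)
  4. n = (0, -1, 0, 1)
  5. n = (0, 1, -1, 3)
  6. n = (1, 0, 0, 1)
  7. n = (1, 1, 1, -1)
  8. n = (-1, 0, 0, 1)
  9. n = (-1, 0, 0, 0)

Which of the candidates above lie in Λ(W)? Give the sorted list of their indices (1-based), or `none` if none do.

2, 3, 7, 8, 9

With ζ = e^{iπ/4} the internal vectors are ζ^0,ζ^3,ζ^6,ζ^9.
candidate 1: n = (-1, 0, 0, -1) → π⊥ ≈ (-1.707107, -0.707107); max(|x|,|y|,|x±y|/√2) = 1.707107 > 1.2 ⇒ ∉ W
candidate 2: n = (1, 1, 0, -1) → π⊥ ≈ (-0.414214, +0.000000); max(|x|,|y|,|x±y|/√2) = 0.414214 ≤ 1.2 ⇒ ∈ W
candidate 3: n = (2, 1, -1, -3) → π⊥ ≈ (-0.828427, -0.414214); max(|x|,|y|,|x±y|/√2) = 0.878680 ≤ 1.2 ⇒ ∈ W
candidate 4: n = (0, -1, 0, 1) → π⊥ ≈ (+1.414214, +0.000000); max(|x|,|y|,|x±y|/√2) = 1.414214 > 1.2 ⇒ ∉ W
candidate 5: n = (0, 1, -1, 3) → π⊥ ≈ (+1.414214, +3.828427); max(|x|,|y|,|x±y|/√2) = 3.828427 > 1.2 ⇒ ∉ W
candidate 6: n = (1, 0, 0, 1) → π⊥ ≈ (+1.707107, +0.707107); max(|x|,|y|,|x±y|/√2) = 1.707107 > 1.2 ⇒ ∉ W
candidate 7: n = (1, 1, 1, -1) → π⊥ ≈ (-0.414214, -1.000000); max(|x|,|y|,|x±y|/√2) = 1.000000 ≤ 1.2 ⇒ ∈ W
candidate 8: n = (-1, 0, 0, 1) → π⊥ ≈ (-0.292893, +0.707107); max(|x|,|y|,|x±y|/√2) = 0.707107 ≤ 1.2 ⇒ ∈ W
candidate 9: n = (-1, 0, 0, 0) → π⊥ ≈ (-1.000000, +0.000000); max(|x|,|y|,|x±y|/√2) = 1.000000 ≤ 1.2 ⇒ ∈ W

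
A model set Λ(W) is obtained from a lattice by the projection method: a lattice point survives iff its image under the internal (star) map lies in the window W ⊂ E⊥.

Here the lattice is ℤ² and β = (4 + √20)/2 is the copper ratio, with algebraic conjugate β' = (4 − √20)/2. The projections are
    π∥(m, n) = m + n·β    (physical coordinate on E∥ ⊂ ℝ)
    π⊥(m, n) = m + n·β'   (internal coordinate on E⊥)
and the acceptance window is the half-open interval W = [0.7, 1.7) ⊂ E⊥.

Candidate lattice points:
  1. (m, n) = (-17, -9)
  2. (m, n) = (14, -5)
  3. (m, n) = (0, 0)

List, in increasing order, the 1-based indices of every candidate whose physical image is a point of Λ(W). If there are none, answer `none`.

Compute β' = (4−√20)/2 = -0.236068, so π⊥(m,n) = m -0.236068·n.
[1] lift (-17,-9): star map gives -14.875388; window check 0.7 ≤ -14.875388 < 1.7 is false → out
[2] lift (14,-5): star map gives 15.180340; window check 0.7 ≤ 15.180340 < 1.7 is false → out
[3] lift (0,0): star map gives 0.000000; window check 0.7 ≤ 0.000000 < 1.7 is false → out

none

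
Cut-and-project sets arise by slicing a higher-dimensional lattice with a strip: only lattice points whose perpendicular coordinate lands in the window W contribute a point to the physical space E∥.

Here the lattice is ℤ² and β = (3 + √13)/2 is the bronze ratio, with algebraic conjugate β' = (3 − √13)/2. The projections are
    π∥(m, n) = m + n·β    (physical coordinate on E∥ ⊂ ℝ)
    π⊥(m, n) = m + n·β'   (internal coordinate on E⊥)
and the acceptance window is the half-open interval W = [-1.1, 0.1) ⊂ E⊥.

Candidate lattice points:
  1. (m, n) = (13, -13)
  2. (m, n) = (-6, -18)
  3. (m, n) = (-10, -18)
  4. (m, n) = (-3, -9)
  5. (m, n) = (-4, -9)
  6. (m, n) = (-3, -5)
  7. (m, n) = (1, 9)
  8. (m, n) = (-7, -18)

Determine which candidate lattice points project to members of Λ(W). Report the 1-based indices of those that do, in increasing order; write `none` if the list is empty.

2, 4

β' = (3−√13)/2 ≈ -0.30278.
candidate 1: (m,n)=(13,-13) → π∥ = 13-13·β ≈ -29.93608, π⊥ = 13-13·β' ≈ 16.93608 ∉ [-1.1, 0.1) ⇒ out
candidate 2: (m,n)=(-6,-18) → π∥ = -6-18·β ≈ -65.44996, π⊥ = -6-18·β' ≈ -0.55004 ∈ [-1.1, 0.1) ⇒ IN Λ
candidate 3: (m,n)=(-10,-18) → π∥ = -10-18·β ≈ -69.44996, π⊥ = -10-18·β' ≈ -4.55004 ∉ [-1.1, 0.1) ⇒ out
candidate 4: (m,n)=(-3,-9) → π∥ = -3-9·β ≈ -32.72498, π⊥ = -3-9·β' ≈ -0.27502 ∈ [-1.1, 0.1) ⇒ IN Λ
candidate 5: (m,n)=(-4,-9) → π∥ = -4-9·β ≈ -33.72498, π⊥ = -4-9·β' ≈ -1.27502 ∉ [-1.1, 0.1) ⇒ out
candidate 6: (m,n)=(-3,-5) → π∥ = -3-5·β ≈ -19.51388, π⊥ = -3-5·β' ≈ -1.48612 ∉ [-1.1, 0.1) ⇒ out
candidate 7: (m,n)=(1,9) → π∥ = 1+9·β ≈ 30.72498, π⊥ = 1+9·β' ≈ -1.72498 ∉ [-1.1, 0.1) ⇒ out
candidate 8: (m,n)=(-7,-18) → π∥ = -7-18·β ≈ -66.44996, π⊥ = -7-18·β' ≈ -1.55004 ∉ [-1.1, 0.1) ⇒ out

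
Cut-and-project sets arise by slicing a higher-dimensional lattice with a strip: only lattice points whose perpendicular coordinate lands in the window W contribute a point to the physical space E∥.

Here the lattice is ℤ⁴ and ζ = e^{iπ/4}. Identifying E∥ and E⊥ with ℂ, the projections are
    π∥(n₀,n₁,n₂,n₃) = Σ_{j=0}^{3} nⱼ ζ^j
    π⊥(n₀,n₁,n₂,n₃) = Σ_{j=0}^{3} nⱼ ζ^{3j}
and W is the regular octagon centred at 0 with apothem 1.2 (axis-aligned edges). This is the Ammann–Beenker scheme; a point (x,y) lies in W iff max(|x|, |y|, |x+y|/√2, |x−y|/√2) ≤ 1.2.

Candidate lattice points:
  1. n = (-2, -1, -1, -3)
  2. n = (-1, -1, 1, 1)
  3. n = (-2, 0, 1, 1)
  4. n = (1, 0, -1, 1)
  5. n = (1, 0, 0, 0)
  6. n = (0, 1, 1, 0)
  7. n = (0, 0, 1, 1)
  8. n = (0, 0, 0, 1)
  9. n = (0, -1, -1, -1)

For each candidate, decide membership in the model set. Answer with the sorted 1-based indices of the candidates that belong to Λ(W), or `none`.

2, 5, 6, 7, 8, 9

π⊥(n) = n₀ + n₁ζ³ + n₂ζ⁶ + n₃ζ⁹ where ζ = e^{iπ/4}.
candidate 1: n = (-2, -1, -1, -3) → π⊥ ≈ (-3.4142, -1.8284); max(|x|,|y|,|x±y|/√2) = 3.7071 > 1.2 ⇒ ∉ W
candidate 2: n = (-1, -1, 1, 1) → π⊥ ≈ (+0.4142, -1.0000); max(|x|,|y|,|x±y|/√2) = 1.0000 ≤ 1.2 ⇒ ∈ W
candidate 3: n = (-2, 0, 1, 1) → π⊥ ≈ (-1.2929, -0.2929); max(|x|,|y|,|x±y|/√2) = 1.2929 > 1.2 ⇒ ∉ W
candidate 4: n = (1, 0, -1, 1) → π⊥ ≈ (+1.7071, +1.7071); max(|x|,|y|,|x±y|/√2) = 2.4142 > 1.2 ⇒ ∉ W
candidate 5: n = (1, 0, 0, 0) → π⊥ ≈ (+1.0000, +0.0000); max(|x|,|y|,|x±y|/√2) = 1.0000 ≤ 1.2 ⇒ ∈ W
candidate 6: n = (0, 1, 1, 0) → π⊥ ≈ (-0.7071, -0.2929); max(|x|,|y|,|x±y|/√2) = 0.7071 ≤ 1.2 ⇒ ∈ W
candidate 7: n = (0, 0, 1, 1) → π⊥ ≈ (+0.7071, -0.2929); max(|x|,|y|,|x±y|/√2) = 0.7071 ≤ 1.2 ⇒ ∈ W
candidate 8: n = (0, 0, 0, 1) → π⊥ ≈ (+0.7071, +0.7071); max(|x|,|y|,|x±y|/√2) = 1.0000 ≤ 1.2 ⇒ ∈ W
candidate 9: n = (0, -1, -1, -1) → π⊥ ≈ (+0.0000, -0.4142); max(|x|,|y|,|x±y|/√2) = 0.4142 ≤ 1.2 ⇒ ∈ W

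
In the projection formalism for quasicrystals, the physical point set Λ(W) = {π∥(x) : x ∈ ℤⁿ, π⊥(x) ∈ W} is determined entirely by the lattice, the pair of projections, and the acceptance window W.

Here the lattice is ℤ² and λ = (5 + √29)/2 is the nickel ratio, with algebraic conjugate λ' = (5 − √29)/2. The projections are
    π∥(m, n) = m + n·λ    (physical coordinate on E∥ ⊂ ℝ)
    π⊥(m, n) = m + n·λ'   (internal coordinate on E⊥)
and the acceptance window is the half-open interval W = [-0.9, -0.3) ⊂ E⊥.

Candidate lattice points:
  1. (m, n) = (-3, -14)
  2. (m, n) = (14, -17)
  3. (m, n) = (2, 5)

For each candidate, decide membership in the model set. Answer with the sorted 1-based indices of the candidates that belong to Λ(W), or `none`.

1

Compute λ' = (5−√29)/2 = -0.19258, so π⊥(m,n) = m -0.19258·n.
[1] lift (-3,-14): star map gives -0.30385; window check -0.9 ≤ -0.30385 < -0.3 is true → IN Λ
[2] lift (14,-17): star map gives 17.27390; window check -0.9 ≤ 17.27390 < -0.3 is false → out
[3] lift (2,5): star map gives 1.03709; window check -0.9 ≤ 1.03709 < -0.3 is false → out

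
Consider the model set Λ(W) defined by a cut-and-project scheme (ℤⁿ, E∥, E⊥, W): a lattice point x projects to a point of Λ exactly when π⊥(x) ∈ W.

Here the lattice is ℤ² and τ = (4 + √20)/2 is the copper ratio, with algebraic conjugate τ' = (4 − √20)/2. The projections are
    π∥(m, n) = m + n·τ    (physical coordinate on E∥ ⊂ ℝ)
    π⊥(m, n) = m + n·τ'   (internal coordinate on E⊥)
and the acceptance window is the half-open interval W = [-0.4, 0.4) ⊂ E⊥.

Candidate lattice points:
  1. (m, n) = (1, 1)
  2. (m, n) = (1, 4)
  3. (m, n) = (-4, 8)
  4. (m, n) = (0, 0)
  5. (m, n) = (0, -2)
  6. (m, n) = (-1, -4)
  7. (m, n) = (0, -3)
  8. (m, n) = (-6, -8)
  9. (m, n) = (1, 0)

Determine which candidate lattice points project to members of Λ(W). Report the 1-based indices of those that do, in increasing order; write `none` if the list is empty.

Compute τ' = (4−√20)/2 = -0.2361, so π⊥(m,n) = m -0.2361·n.
[1] lift (1,1): star map gives 0.7639; window check -0.4 ≤ 0.7639 < 0.4 is false → out
[2] lift (1,4): star map gives 0.0557; window check -0.4 ≤ 0.0557 < 0.4 is true → IN Λ
[3] lift (-4,8): star map gives -5.8885; window check -0.4 ≤ -5.8885 < 0.4 is false → out
[4] lift (0,0): star map gives 0.0000; window check -0.4 ≤ 0.0000 < 0.4 is true → IN Λ
[5] lift (0,-2): star map gives 0.4721; window check -0.4 ≤ 0.4721 < 0.4 is false → out
[6] lift (-1,-4): star map gives -0.0557; window check -0.4 ≤ -0.0557 < 0.4 is true → IN Λ
[7] lift (0,-3): star map gives 0.7082; window check -0.4 ≤ 0.7082 < 0.4 is false → out
[8] lift (-6,-8): star map gives -4.1115; window check -0.4 ≤ -4.1115 < 0.4 is false → out
[9] lift (1,0): star map gives 1.0000; window check -0.4 ≤ 1.0000 < 0.4 is false → out

2, 4, 6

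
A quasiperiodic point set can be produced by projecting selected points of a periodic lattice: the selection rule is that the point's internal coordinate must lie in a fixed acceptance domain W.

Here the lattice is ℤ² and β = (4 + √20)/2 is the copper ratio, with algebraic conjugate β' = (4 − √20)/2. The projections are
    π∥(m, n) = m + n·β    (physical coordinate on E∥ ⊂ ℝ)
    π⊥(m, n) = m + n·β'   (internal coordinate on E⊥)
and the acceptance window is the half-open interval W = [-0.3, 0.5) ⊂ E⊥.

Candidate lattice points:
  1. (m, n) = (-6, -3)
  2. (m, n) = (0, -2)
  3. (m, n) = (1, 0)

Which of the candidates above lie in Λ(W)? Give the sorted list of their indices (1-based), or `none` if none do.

Compute β' = (4−√20)/2 = -0.23607, so π⊥(m,n) = m -0.23607·n.
candidate 1: (m,n)=(-6,-3) → π∥ = -6-3·β ≈ -18.70820, π⊥ = -6-3·β' ≈ -5.29180 ∉ [-0.3, 0.5) ⇒ out
candidate 2: (m,n)=(0,-2) → π∥ = 0-2·β ≈ -8.47214, π⊥ = 0-2·β' ≈ 0.47214 ∈ [-0.3, 0.5) ⇒ IN Λ
candidate 3: (m,n)=(1,0) → π∥ = 1+0·β ≈ 1.00000, π⊥ = 1+0·β' ≈ 1.00000 ∉ [-0.3, 0.5) ⇒ out

2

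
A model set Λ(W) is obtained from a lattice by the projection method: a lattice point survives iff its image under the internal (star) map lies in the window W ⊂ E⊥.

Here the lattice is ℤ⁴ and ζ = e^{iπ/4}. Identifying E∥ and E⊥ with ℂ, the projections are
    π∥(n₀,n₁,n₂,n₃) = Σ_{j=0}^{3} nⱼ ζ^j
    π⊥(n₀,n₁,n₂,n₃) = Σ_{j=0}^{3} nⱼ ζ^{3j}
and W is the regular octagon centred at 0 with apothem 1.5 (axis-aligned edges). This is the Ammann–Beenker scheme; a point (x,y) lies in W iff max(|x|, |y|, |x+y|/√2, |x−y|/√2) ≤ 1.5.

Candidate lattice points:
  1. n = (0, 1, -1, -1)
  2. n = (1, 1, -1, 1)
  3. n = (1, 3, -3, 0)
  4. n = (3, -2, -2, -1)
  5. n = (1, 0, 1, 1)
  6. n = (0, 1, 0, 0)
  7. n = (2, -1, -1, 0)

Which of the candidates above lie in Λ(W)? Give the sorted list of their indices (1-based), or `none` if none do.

With ζ = e^{iπ/4} the internal vectors are ζ^0,ζ^3,ζ^6,ζ^9.
candidate 1: n = (0, 1, -1, -1) → π⊥ ≈ (-1.41421, +1.00000); max(|x|,|y|,|x±y|/√2) = 1.70711 > 1.5 ⇒ ∉ W
candidate 2: n = (1, 1, -1, 1) → π⊥ ≈ (+1.00000, +2.41421); max(|x|,|y|,|x±y|/√2) = 2.41421 > 1.5 ⇒ ∉ W
candidate 3: n = (1, 3, -3, 0) → π⊥ ≈ (-1.12132, +5.12132); max(|x|,|y|,|x±y|/√2) = 5.12132 > 1.5 ⇒ ∉ W
candidate 4: n = (3, -2, -2, -1) → π⊥ ≈ (+3.70711, -0.12132); max(|x|,|y|,|x±y|/√2) = 3.70711 > 1.5 ⇒ ∉ W
candidate 5: n = (1, 0, 1, 1) → π⊥ ≈ (+1.70711, -0.29289); max(|x|,|y|,|x±y|/√2) = 1.70711 > 1.5 ⇒ ∉ W
candidate 6: n = (0, 1, 0, 0) → π⊥ ≈ (-0.70711, +0.70711); max(|x|,|y|,|x±y|/√2) = 1.00000 ≤ 1.5 ⇒ ∈ W
candidate 7: n = (2, -1, -1, 0) → π⊥ ≈ (+2.70711, +0.29289); max(|x|,|y|,|x±y|/√2) = 2.70711 > 1.5 ⇒ ∉ W

6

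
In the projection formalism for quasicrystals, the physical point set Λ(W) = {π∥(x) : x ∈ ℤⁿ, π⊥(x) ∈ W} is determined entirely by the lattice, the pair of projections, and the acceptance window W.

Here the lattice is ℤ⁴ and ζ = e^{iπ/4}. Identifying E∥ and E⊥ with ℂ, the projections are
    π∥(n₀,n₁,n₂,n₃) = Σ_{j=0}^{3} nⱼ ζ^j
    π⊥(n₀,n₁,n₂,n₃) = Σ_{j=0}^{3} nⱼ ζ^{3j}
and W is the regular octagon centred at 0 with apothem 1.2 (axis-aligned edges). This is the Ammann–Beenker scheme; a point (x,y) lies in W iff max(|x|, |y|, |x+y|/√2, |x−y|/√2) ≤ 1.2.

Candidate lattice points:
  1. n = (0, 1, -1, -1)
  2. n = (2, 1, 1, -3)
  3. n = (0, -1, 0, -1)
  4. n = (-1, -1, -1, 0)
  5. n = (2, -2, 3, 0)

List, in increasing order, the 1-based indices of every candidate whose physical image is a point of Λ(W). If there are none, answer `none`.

4

With ζ = e^{iπ/4} the internal vectors are ζ^0,ζ^3,ζ^6,ζ^9.
#1 (0, 1, -1, -1): internal (-1.41421, 1.00000); octagon support 1.70711 vs apothem 1.2 → ∉ W
#2 (2, 1, 1, -3): internal (-0.82843, -2.41421); octagon support 2.41421 vs apothem 1.2 → ∉ W
#3 (0, -1, 0, -1): internal (0.00000, -1.41421); octagon support 1.41421 vs apothem 1.2 → ∉ W
#4 (-1, -1, -1, 0): internal (-0.29289, 0.29289); octagon support 0.41421 vs apothem 1.2 → ∈ W
#5 (2, -2, 3, 0): internal (3.41421, -4.41421); octagon support 5.53553 vs apothem 1.2 → ∉ W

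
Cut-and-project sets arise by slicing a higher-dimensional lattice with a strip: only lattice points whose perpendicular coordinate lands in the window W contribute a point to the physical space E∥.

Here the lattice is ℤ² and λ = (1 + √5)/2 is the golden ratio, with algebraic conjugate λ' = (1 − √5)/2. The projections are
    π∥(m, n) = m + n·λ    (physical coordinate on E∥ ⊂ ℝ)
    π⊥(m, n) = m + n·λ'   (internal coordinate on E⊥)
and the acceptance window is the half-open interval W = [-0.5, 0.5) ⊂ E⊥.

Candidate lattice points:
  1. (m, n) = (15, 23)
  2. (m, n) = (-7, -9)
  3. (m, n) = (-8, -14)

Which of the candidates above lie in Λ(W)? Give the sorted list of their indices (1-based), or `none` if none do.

none

λ' = (1−√5)/2 ≈ -0.6180.
[1] lift (15,23): star map gives 0.7852; window check -0.5 ≤ 0.7852 < 0.5 is false → out
[2] lift (-7,-9): star map gives -1.4377; window check -0.5 ≤ -1.4377 < 0.5 is false → out
[3] lift (-8,-14): star map gives 0.6525; window check -0.5 ≤ 0.6525 < 0.5 is false → out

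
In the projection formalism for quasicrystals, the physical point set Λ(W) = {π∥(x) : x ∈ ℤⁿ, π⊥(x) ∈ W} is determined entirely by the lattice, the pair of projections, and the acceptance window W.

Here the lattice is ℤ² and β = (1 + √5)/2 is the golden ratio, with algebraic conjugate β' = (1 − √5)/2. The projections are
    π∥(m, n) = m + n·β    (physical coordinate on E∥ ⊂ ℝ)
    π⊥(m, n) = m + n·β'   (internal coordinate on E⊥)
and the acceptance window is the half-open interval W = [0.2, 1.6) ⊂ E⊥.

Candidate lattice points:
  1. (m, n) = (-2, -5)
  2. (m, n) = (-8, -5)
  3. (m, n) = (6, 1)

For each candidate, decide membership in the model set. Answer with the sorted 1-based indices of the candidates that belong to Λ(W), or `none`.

1

Numerically β ≈ 1.61803 and β' = −1/β ≈ -0.61803.
#1 (-2,-5): internal coord -2 + (-5)·β' = +1.09017; +1.09017 ∈ [0.2, 1.6) → IN Λ
#2 (-8,-5): internal coord -8 + (-5)·β' = -4.90983; -4.90983 ∉ [0.2, 1.6) → out
#3 (6,1): internal coord 6 + (1)·β' = +5.38197; +5.38197 ∉ [0.2, 1.6) → out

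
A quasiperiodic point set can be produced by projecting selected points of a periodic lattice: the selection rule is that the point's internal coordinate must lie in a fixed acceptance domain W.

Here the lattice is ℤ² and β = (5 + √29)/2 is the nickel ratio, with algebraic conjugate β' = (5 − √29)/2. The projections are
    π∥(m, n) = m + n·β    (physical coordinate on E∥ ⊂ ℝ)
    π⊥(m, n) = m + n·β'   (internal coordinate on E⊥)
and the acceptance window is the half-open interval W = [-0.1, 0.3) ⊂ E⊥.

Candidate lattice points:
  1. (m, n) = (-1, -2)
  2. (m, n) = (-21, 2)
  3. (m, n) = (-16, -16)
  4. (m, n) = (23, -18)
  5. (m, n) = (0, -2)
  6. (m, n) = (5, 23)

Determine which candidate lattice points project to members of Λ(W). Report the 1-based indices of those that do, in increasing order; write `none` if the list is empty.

none

β' = (5−√29)/2 ≈ -0.1926.
candidate 1: (m,n)=(-1,-2) → π∥ = -1-2·β ≈ -11.3852, π⊥ = -1-2·β' ≈ -0.6148 ∉ [-0.1, 0.3) ⇒ out
candidate 2: (m,n)=(-21,2) → π∥ = -21+2·β ≈ -10.6148, π⊥ = -21+2·β' ≈ -21.3852 ∉ [-0.1, 0.3) ⇒ out
candidate 3: (m,n)=(-16,-16) → π∥ = -16-16·β ≈ -99.0813, π⊥ = -16-16·β' ≈ -12.9187 ∉ [-0.1, 0.3) ⇒ out
candidate 4: (m,n)=(23,-18) → π∥ = 23-18·β ≈ -70.4665, π⊥ = 23-18·β' ≈ 26.4665 ∉ [-0.1, 0.3) ⇒ out
candidate 5: (m,n)=(0,-2) → π∥ = 0-2·β ≈ -10.3852, π⊥ = 0-2·β' ≈ 0.3852 ∉ [-0.1, 0.3) ⇒ out
candidate 6: (m,n)=(5,23) → π∥ = 5+23·β ≈ 124.4294, π⊥ = 5+23·β' ≈ 0.5706 ∉ [-0.1, 0.3) ⇒ out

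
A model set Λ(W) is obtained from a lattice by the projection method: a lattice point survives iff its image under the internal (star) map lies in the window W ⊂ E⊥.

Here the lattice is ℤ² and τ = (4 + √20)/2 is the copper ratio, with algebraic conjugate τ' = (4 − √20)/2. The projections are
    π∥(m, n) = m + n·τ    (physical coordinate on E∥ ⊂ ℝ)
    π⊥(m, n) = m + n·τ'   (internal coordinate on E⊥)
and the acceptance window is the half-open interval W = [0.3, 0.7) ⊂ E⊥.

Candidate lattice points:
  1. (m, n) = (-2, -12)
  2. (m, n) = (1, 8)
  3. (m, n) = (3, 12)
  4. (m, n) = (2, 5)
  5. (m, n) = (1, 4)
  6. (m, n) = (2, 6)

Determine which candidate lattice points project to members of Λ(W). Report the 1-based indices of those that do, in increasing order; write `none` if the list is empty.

Numerically τ ≈ 4.236068 and τ' = −1/τ ≈ -0.236068.
[1] lift (-2,-12): star map gives 0.832816; window check 0.3 ≤ 0.832816 < 0.7 is false → out
[2] lift (1,8): star map gives -0.888544; window check 0.3 ≤ -0.888544 < 0.7 is false → out
[3] lift (3,12): star map gives 0.167184; window check 0.3 ≤ 0.167184 < 0.7 is false → out
[4] lift (2,5): star map gives 0.819660; window check 0.3 ≤ 0.819660 < 0.7 is false → out
[5] lift (1,4): star map gives 0.055728; window check 0.3 ≤ 0.055728 < 0.7 is false → out
[6] lift (2,6): star map gives 0.583592; window check 0.3 ≤ 0.583592 < 0.7 is true → IN Λ

6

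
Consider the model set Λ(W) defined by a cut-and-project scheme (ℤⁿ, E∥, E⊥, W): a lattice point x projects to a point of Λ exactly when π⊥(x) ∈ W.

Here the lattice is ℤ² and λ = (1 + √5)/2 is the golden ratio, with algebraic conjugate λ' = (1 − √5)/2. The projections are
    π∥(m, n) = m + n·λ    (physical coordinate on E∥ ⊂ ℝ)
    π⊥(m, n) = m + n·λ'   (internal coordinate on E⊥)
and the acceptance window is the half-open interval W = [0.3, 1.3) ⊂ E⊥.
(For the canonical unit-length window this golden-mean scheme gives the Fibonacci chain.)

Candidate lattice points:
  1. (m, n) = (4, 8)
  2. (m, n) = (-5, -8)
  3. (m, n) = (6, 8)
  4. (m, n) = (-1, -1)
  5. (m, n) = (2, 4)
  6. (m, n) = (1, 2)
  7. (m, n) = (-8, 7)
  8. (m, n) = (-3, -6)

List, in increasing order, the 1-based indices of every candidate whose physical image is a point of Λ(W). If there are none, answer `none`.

3, 8

Numerically λ ≈ 1.6180 and λ' = −1/λ ≈ -0.6180.
[1] lift (4,8): star map gives -0.9443; window check 0.3 ≤ -0.9443 < 1.3 is false → out
[2] lift (-5,-8): star map gives -0.0557; window check 0.3 ≤ -0.0557 < 1.3 is false → out
[3] lift (6,8): star map gives 1.0557; window check 0.3 ≤ 1.0557 < 1.3 is true → IN Λ
[4] lift (-1,-1): star map gives -0.3820; window check 0.3 ≤ -0.3820 < 1.3 is false → out
[5] lift (2,4): star map gives -0.4721; window check 0.3 ≤ -0.4721 < 1.3 is false → out
[6] lift (1,2): star map gives -0.2361; window check 0.3 ≤ -0.2361 < 1.3 is false → out
[7] lift (-8,7): star map gives -12.3262; window check 0.3 ≤ -12.3262 < 1.3 is false → out
[8] lift (-3,-6): star map gives 0.7082; window check 0.3 ≤ 0.7082 < 1.3 is true → IN Λ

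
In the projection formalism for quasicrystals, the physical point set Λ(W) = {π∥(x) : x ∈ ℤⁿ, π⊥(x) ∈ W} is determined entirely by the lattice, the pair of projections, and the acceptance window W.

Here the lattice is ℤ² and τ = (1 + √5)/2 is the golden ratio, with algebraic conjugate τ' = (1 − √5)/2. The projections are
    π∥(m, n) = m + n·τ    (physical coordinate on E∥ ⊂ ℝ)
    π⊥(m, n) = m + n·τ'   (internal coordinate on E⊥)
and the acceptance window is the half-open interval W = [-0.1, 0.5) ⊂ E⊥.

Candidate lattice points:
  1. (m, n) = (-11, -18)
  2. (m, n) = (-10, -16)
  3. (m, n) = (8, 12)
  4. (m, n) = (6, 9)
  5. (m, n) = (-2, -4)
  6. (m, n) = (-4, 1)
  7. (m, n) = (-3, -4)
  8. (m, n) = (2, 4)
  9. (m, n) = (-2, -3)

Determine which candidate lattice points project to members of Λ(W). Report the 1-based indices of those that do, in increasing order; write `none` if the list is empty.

1, 4, 5

τ' = (1−√5)/2 ≈ -0.618034.
candidate 1: (m,n)=(-11,-18) → π∥ = -11-18·τ ≈ -40.124612, π⊥ = -11-18·τ' ≈ 0.124612 ∈ [-0.1, 0.5) ⇒ IN Λ
candidate 2: (m,n)=(-10,-16) → π∥ = -10-16·τ ≈ -35.888544, π⊥ = -10-16·τ' ≈ -0.111456 ∉ [-0.1, 0.5) ⇒ out
candidate 3: (m,n)=(8,12) → π∥ = 8+12·τ ≈ 27.416408, π⊥ = 8+12·τ' ≈ 0.583592 ∉ [-0.1, 0.5) ⇒ out
candidate 4: (m,n)=(6,9) → π∥ = 6+9·τ ≈ 20.562306, π⊥ = 6+9·τ' ≈ 0.437694 ∈ [-0.1, 0.5) ⇒ IN Λ
candidate 5: (m,n)=(-2,-4) → π∥ = -2-4·τ ≈ -8.472136, π⊥ = -2-4·τ' ≈ 0.472136 ∈ [-0.1, 0.5) ⇒ IN Λ
candidate 6: (m,n)=(-4,1) → π∥ = -4+1·τ ≈ -2.381966, π⊥ = -4+1·τ' ≈ -4.618034 ∉ [-0.1, 0.5) ⇒ out
candidate 7: (m,n)=(-3,-4) → π∥ = -3-4·τ ≈ -9.472136, π⊥ = -3-4·τ' ≈ -0.527864 ∉ [-0.1, 0.5) ⇒ out
candidate 8: (m,n)=(2,4) → π∥ = 2+4·τ ≈ 8.472136, π⊥ = 2+4·τ' ≈ -0.472136 ∉ [-0.1, 0.5) ⇒ out
candidate 9: (m,n)=(-2,-3) → π∥ = -2-3·τ ≈ -6.854102, π⊥ = -2-3·τ' ≈ -0.145898 ∉ [-0.1, 0.5) ⇒ out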